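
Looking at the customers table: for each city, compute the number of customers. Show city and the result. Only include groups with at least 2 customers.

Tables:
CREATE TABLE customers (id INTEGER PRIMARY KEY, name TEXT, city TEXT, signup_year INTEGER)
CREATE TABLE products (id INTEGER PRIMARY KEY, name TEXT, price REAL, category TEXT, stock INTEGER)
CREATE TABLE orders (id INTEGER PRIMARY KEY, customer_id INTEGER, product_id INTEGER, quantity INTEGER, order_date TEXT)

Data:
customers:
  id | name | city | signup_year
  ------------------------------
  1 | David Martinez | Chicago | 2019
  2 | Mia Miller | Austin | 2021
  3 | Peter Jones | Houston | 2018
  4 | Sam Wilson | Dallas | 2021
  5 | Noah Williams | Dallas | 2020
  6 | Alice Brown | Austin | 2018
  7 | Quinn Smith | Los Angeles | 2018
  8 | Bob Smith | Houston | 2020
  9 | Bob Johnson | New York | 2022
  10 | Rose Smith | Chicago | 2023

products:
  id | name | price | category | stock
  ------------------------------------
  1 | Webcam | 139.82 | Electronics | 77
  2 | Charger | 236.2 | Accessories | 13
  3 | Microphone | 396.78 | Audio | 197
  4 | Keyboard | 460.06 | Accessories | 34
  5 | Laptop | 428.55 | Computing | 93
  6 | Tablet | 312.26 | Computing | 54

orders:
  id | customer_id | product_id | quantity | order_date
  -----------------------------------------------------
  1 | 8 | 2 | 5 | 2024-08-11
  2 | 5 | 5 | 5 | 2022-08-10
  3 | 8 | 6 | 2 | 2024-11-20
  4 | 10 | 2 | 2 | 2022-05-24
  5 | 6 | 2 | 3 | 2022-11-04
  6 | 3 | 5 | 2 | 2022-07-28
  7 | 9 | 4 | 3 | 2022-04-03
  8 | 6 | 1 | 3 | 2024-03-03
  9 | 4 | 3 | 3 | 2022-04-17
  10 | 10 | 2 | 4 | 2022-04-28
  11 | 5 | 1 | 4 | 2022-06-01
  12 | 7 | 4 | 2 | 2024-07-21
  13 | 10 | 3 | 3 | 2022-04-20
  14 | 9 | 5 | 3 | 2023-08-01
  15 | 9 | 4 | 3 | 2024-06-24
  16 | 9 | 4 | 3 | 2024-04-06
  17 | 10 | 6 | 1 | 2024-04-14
SELECT city, COUNT(*) AS n FROM customers GROUP BY city HAVING COUNT(*) >= 2

Execution result:
city | n
Austin | 2
Chicago | 2
Dallas | 2
Houston | 2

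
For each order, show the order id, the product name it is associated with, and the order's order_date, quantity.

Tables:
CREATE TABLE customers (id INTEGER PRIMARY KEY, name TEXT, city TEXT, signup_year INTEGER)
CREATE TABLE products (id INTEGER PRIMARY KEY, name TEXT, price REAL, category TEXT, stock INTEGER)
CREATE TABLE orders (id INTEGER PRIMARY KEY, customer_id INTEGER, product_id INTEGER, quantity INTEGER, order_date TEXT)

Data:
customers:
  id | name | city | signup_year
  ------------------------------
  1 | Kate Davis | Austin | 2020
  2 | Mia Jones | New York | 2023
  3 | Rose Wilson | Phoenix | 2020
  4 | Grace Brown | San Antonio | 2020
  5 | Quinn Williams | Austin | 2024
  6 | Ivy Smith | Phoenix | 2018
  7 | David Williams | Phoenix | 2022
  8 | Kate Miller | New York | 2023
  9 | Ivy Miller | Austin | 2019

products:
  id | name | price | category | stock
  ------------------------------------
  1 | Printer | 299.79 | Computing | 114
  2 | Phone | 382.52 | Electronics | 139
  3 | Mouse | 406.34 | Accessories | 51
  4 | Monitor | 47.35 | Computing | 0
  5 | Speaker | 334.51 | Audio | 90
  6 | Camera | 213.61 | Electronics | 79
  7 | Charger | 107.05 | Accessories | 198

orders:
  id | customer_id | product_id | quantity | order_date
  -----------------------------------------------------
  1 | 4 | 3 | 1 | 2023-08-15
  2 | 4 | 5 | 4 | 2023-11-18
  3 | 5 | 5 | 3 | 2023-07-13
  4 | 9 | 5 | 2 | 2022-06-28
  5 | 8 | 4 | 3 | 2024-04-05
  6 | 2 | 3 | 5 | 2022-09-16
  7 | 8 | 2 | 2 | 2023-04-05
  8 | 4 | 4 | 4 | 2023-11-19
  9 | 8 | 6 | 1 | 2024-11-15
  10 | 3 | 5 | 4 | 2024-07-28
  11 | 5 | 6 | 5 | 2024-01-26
SELECT c.id, p.name AS product, c.order_date, c.quantity FROM orders c JOIN products p ON c.product_id = p.id

Execution result:
id | product | order_date | quantity
1 | Mouse | 2023-08-15 | 1
2 | Speaker | 2023-11-18 | 4
3 | Speaker | 2023-07-13 | 3
4 | Speaker | 2022-06-28 | 2
5 | Monitor | 2024-04-05 | 3
6 | Mouse | 2022-09-16 | 5
7 | Phone | 2023-04-05 | 2
8 | Monitor | 2023-11-19 | 4
9 | Camera | 2024-11-15 | 1
10 | Speaker | 2024-07-28 | 4
11 | Camera | 2024-01-26 | 5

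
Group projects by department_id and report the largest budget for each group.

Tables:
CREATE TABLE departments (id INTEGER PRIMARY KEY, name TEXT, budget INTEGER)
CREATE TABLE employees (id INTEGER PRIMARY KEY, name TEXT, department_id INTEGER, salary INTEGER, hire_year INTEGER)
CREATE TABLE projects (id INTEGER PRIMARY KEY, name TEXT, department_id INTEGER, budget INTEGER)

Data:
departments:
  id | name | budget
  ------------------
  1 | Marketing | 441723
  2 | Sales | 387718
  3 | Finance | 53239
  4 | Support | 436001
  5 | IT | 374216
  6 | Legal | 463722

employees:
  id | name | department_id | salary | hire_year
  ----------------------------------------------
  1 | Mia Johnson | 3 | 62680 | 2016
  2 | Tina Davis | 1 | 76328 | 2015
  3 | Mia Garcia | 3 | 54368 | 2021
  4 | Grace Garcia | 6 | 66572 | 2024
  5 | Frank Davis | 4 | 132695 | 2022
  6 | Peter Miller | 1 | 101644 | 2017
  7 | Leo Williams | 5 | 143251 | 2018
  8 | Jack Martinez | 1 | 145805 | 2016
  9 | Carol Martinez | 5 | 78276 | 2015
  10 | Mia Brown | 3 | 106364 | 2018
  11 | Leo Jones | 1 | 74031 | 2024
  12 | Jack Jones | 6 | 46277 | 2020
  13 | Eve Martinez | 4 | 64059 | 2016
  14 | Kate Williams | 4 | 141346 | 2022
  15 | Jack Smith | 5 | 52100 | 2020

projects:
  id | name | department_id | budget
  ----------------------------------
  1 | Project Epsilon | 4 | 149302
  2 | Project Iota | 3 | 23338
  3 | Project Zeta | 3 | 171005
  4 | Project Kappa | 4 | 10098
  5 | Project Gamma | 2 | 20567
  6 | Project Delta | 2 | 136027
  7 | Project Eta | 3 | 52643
SELECT department_id, MAX(budget) AS max_budget FROM projects GROUP BY department_id

Execution result:
department_id | max_budget
2 | 136027
3 | 171005
4 | 149302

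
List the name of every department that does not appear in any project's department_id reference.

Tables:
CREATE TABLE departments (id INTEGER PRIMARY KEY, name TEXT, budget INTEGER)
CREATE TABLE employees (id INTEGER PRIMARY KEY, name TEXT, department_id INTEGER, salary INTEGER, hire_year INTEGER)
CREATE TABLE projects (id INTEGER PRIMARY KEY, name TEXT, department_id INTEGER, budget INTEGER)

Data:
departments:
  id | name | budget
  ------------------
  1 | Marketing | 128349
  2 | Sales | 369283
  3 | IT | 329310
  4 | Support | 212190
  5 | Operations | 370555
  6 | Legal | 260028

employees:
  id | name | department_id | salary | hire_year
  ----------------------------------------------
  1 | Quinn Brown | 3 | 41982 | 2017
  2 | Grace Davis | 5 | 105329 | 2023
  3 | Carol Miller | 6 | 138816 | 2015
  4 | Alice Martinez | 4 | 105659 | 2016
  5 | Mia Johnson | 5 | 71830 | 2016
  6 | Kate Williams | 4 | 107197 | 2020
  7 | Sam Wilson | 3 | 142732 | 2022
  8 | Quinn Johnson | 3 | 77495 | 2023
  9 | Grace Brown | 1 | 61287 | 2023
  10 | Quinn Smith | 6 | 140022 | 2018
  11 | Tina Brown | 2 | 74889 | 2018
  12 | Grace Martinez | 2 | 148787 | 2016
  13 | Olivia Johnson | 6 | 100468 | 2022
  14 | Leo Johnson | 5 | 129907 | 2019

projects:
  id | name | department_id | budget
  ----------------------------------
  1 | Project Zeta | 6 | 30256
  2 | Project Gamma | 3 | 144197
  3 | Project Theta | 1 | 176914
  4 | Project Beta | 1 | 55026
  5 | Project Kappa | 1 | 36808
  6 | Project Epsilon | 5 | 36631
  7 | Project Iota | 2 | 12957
SELECT p.name FROM departments p LEFT JOIN projects c ON c.department_id = p.id WHERE c.id IS NULL

Execution result:
Support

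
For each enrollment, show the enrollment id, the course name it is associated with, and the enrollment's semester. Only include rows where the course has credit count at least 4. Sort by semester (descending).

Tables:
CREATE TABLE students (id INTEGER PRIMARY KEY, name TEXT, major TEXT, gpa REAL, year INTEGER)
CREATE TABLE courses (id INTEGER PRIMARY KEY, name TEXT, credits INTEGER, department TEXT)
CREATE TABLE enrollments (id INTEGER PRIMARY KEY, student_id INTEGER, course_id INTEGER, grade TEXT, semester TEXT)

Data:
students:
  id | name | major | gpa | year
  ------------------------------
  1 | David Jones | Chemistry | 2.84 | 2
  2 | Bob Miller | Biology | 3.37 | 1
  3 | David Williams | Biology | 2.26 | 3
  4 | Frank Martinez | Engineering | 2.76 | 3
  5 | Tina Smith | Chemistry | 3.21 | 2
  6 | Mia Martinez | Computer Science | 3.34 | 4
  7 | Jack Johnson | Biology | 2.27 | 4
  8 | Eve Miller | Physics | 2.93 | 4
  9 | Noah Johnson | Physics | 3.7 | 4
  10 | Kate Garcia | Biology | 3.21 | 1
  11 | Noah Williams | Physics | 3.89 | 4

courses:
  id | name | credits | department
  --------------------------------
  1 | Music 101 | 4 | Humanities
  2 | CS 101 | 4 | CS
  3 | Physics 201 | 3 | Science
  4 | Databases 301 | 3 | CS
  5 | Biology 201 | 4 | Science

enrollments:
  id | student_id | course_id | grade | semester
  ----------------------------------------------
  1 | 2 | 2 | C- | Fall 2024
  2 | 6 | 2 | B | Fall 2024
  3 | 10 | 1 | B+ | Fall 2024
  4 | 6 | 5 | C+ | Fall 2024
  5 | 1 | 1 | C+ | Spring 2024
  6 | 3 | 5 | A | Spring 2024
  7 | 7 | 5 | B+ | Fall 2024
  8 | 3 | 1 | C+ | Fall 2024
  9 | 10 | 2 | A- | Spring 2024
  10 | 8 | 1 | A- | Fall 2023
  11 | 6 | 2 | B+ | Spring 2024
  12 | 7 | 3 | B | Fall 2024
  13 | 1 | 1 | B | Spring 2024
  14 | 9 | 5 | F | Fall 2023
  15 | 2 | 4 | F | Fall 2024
SELECT c.id, p.name AS course, c.semester FROM enrollments c JOIN courses p ON c.course_id = p.id WHERE p.credits >= 4 ORDER BY c.semester DESC

Execution result:
id | course | semester
5 | Music 101 | Spring 2024
6 | Biology 201 | Spring 2024
9 | CS 101 | Spring 2024
11 | CS 101 | Spring 2024
13 | Music 101 | Spring 2024
1 | CS 101 | Fall 2024
2 | CS 101 | Fall 2024
3 | Music 101 | Fall 2024
4 | Biology 201 | Fall 2024
7 | Biology 201 | Fall 2024
8 | Music 101 | Fall 2024
10 | Music 101 | Fall 2023
14 | Biology 201 | Fall 2023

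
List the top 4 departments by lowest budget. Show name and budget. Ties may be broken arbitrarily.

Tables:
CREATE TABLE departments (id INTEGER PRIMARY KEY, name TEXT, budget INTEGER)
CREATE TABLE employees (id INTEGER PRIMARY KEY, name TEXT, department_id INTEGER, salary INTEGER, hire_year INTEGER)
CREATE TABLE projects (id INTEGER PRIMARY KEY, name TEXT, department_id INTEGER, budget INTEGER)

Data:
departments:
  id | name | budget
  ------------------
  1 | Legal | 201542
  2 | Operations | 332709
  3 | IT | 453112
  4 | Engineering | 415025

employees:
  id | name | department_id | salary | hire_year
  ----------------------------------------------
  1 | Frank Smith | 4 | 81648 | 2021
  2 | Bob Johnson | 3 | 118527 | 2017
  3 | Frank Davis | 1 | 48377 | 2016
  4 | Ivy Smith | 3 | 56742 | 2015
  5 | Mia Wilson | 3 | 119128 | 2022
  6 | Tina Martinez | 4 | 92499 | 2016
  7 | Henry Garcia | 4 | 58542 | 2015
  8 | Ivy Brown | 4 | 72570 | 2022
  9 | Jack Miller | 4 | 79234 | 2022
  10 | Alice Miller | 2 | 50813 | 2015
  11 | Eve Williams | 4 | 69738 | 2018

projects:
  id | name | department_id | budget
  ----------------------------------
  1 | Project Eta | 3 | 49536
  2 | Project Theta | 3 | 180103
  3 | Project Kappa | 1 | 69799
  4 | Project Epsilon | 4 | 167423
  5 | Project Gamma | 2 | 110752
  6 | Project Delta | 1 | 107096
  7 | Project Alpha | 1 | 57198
SELECT name, budget FROM departments ORDER BY budget ASC LIMIT 4

Execution result:
name | budget
Legal | 201542
Operations | 332709
Engineering | 415025
IT | 453112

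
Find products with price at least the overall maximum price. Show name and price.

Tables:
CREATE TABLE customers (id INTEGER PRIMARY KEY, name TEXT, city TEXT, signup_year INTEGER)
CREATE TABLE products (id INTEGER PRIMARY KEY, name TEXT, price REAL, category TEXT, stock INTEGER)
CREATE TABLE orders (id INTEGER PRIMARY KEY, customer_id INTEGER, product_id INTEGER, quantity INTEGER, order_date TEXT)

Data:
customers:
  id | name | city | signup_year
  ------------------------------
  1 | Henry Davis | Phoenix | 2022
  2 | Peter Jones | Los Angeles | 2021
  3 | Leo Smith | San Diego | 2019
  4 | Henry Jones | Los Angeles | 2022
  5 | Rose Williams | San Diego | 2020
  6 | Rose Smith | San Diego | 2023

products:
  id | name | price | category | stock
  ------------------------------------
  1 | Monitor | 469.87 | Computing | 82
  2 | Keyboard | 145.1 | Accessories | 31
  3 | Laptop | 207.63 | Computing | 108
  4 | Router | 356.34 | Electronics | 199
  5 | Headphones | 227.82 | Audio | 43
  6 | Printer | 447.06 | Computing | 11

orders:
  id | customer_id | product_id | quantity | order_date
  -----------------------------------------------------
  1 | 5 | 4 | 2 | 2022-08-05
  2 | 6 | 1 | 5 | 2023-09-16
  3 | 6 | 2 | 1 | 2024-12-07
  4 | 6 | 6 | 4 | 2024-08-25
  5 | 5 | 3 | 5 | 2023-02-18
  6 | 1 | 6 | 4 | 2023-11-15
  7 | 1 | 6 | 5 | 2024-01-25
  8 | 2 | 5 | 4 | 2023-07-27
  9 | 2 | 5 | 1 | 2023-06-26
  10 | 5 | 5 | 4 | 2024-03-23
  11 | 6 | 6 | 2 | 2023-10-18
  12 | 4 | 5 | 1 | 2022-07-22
SELECT name, price FROM products WHERE price >= (SELECT MAX(price) FROM products)

Execution result:
name | price
Monitor | 469.87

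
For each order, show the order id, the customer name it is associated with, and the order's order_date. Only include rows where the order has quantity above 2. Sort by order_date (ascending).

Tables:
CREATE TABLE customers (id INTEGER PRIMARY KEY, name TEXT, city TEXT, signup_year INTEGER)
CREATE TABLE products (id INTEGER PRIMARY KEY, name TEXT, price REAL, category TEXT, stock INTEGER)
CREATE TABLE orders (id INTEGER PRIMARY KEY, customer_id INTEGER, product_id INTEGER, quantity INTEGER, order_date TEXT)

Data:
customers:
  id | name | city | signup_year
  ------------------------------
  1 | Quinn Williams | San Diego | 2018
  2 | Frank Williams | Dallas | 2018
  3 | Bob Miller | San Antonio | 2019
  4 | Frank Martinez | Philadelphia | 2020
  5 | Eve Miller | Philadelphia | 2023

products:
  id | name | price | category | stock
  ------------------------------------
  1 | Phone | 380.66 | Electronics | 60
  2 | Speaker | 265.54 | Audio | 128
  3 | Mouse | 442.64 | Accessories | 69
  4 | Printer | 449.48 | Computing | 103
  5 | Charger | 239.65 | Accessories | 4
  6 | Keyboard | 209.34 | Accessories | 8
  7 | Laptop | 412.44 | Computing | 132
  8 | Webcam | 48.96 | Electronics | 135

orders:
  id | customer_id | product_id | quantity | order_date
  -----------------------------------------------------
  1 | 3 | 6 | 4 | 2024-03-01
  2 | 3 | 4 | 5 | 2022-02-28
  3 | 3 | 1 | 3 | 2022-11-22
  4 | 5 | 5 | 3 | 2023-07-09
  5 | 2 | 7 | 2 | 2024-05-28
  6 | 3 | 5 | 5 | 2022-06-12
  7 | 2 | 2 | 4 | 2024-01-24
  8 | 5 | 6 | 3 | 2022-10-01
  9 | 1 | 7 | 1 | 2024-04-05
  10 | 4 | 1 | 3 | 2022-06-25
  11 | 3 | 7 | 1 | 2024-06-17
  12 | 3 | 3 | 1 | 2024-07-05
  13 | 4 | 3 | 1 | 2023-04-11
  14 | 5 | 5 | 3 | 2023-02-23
SELECT c.id, p.name AS customer, c.order_date FROM orders c JOIN customers p ON c.customer_id = p.id WHERE c.quantity > 2 ORDER BY c.order_date ASC

Execution result:
id | customer | order_date
2 | Bob Miller | 2022-02-28
6 | Bob Miller | 2022-06-12
10 | Frank Martinez | 2022-06-25
8 | Eve Miller | 2022-10-01
3 | Bob Miller | 2022-11-22
14 | Eve Miller | 2023-02-23
4 | Eve Miller | 2023-07-09
7 | Frank Williams | 2024-01-24
1 | Bob Miller | 2024-03-01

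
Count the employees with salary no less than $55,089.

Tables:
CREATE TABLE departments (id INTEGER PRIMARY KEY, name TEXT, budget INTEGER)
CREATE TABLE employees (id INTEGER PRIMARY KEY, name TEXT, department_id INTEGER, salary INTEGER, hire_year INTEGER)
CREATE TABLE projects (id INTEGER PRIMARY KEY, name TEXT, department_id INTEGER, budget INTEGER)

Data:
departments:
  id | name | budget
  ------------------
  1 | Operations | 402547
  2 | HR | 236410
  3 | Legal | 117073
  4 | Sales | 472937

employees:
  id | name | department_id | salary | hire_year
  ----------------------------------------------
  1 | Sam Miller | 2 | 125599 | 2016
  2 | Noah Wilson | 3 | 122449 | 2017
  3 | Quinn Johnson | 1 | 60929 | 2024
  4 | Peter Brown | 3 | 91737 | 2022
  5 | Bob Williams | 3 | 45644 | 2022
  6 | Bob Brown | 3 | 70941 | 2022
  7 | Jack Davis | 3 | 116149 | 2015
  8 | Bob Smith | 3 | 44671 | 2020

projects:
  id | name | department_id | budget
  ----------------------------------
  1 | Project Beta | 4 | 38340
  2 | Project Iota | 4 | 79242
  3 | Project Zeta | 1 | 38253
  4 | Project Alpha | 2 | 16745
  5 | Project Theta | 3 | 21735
SELECT COUNT(*) FROM employees WHERE salary >= 55089

Execution result:
6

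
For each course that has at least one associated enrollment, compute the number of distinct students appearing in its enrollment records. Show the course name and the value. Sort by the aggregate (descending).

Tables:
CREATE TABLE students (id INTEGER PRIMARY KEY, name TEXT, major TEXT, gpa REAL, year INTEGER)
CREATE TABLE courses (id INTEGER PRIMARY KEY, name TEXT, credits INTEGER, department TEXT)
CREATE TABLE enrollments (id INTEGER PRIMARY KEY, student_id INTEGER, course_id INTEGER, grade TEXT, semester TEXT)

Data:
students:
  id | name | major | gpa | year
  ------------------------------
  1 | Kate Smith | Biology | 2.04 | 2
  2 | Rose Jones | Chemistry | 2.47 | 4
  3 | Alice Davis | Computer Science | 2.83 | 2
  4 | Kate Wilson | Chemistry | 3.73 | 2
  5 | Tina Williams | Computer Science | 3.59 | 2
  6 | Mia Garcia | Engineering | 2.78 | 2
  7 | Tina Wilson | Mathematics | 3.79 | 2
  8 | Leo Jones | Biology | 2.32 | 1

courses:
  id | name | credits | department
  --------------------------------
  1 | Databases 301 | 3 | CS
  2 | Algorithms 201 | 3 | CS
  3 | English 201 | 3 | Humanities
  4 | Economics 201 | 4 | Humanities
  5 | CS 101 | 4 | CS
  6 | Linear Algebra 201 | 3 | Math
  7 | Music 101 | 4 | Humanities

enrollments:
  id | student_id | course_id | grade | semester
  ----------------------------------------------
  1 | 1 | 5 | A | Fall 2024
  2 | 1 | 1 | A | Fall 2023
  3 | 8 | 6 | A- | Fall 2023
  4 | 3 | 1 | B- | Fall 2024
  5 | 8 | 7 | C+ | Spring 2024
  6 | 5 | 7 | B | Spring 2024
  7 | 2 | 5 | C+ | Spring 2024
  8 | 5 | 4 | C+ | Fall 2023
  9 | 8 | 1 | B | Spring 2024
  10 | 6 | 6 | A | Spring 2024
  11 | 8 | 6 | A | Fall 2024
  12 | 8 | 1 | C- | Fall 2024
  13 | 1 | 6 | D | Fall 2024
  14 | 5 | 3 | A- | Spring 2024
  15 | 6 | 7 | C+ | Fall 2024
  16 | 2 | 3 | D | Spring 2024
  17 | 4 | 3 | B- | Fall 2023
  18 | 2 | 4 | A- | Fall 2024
SELECT p.name, COUNT(DISTINCT c.student_id) AS distinct_student_count FROM enrollments c JOIN courses p ON c.course_id = p.id GROUP BY p.id, p.name ORDER BY distinct_student_count DESC

Execution result:
name | distinct_student_count
Databases 301 | 3
English 201 | 3
Linear Algebra 201 | 3
Music 101 | 3
Economics 201 | 2
CS 101 | 2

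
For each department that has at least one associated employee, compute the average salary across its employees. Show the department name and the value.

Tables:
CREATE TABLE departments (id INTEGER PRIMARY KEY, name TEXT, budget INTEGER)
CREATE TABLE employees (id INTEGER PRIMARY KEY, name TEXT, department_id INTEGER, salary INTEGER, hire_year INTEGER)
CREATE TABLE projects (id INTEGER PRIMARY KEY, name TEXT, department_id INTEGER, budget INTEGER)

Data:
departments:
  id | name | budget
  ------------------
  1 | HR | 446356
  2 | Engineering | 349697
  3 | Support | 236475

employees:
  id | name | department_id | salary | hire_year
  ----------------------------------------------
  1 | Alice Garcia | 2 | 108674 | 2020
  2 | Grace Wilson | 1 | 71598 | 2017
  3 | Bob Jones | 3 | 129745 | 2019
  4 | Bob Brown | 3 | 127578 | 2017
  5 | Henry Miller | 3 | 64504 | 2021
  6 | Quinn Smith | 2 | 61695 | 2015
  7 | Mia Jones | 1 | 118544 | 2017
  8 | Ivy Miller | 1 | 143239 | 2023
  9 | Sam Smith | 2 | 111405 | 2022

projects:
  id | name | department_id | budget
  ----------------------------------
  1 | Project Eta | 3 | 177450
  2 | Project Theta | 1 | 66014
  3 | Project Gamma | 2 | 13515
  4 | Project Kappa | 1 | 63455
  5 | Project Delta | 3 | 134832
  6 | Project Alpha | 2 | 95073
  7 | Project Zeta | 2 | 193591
SELECT p.name, AVG(c.salary) AS avg_salary FROM employees c JOIN departments p ON c.department_id = p.id GROUP BY p.id, p.name

Execution result:
name | avg_salary
HR | 111127.00
Engineering | 93924.67
Support | 107275.67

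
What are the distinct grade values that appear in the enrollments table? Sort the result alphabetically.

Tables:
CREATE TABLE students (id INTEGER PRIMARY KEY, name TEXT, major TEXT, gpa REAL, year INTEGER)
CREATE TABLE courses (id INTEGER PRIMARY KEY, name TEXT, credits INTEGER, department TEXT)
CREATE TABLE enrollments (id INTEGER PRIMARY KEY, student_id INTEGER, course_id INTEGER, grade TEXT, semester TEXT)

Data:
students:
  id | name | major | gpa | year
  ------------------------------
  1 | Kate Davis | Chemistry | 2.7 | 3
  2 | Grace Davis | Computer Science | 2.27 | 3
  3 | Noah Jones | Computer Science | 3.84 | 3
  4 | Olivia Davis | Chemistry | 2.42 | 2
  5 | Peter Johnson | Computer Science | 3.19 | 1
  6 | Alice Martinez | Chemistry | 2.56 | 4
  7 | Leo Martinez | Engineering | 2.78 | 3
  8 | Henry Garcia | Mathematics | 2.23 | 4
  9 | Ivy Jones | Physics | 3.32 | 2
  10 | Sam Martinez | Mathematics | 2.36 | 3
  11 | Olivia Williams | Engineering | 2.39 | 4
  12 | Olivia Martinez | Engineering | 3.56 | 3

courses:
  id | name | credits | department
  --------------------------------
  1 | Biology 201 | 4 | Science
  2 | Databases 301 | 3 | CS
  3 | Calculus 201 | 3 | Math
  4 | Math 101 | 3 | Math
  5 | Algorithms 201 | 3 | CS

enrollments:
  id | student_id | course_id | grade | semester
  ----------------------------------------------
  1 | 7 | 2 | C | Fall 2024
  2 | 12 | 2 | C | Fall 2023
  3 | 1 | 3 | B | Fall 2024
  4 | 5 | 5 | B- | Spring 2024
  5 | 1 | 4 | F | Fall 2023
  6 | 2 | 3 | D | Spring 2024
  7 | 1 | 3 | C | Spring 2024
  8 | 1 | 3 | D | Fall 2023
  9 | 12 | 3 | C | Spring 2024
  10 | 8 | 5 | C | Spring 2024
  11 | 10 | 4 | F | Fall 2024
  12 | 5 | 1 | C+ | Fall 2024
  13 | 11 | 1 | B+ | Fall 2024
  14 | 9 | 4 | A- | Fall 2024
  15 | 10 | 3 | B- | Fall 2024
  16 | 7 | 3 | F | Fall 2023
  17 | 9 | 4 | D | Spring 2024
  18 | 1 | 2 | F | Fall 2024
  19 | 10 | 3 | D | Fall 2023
SELECT DISTINCT grade FROM enrollments ORDER BY grade

Execution result:
grade
A-
B
B+
B-
C
C+
D
F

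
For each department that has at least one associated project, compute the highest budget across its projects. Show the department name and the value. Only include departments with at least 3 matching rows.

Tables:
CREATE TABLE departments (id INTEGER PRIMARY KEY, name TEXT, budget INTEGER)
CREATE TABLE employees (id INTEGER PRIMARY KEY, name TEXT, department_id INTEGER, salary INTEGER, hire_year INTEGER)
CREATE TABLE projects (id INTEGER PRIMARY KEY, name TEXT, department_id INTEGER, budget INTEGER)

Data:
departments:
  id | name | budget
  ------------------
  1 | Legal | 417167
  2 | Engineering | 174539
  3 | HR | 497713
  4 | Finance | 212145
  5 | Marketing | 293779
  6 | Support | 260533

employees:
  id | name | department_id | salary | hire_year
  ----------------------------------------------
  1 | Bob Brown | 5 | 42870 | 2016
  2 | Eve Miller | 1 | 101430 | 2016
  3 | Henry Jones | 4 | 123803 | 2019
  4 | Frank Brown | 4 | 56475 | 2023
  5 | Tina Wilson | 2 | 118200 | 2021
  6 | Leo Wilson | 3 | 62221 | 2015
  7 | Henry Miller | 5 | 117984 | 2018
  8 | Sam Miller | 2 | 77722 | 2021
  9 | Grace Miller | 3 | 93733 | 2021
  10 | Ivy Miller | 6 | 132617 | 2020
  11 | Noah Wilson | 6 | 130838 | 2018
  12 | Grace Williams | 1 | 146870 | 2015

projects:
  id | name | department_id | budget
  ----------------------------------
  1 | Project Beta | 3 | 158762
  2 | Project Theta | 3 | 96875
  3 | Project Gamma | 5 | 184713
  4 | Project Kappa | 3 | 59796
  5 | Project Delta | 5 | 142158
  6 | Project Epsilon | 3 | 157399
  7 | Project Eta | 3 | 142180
SELECT p.name, MAX(c.budget) AS max_budget FROM projects c JOIN departments p ON c.department_id = p.id GROUP BY p.id, p.name HAVING COUNT(*) >= 3

Execution result:
name | max_budget
HR | 158762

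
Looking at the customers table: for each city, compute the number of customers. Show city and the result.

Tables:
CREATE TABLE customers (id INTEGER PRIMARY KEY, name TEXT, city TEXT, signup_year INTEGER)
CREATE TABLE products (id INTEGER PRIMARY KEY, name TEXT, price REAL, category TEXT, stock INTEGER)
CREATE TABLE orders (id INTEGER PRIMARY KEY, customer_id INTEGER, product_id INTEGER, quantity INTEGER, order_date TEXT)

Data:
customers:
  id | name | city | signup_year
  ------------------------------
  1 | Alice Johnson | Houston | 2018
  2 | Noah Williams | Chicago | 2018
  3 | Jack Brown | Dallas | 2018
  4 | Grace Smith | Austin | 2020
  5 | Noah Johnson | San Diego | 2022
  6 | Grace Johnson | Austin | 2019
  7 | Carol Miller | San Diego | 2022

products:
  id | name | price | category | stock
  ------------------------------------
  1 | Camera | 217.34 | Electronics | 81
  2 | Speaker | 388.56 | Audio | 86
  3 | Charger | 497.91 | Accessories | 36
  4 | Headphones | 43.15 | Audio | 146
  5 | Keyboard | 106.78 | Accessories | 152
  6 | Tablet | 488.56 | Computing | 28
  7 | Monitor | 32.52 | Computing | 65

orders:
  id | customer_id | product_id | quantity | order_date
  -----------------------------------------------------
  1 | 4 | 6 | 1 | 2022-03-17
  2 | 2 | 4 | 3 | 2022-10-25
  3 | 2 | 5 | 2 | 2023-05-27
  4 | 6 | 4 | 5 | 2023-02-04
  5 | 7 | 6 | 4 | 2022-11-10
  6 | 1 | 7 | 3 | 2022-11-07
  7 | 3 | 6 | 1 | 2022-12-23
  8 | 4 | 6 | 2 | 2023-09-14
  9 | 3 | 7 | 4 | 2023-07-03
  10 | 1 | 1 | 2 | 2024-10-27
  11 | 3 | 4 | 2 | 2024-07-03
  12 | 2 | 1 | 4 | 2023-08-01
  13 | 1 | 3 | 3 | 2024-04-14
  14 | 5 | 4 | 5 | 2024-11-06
SELECT city, COUNT(*) AS n FROM customers GROUP BY city

Execution result:
city | n
Austin | 2
Chicago | 1
Dallas | 1
Houston | 1
San Diego | 2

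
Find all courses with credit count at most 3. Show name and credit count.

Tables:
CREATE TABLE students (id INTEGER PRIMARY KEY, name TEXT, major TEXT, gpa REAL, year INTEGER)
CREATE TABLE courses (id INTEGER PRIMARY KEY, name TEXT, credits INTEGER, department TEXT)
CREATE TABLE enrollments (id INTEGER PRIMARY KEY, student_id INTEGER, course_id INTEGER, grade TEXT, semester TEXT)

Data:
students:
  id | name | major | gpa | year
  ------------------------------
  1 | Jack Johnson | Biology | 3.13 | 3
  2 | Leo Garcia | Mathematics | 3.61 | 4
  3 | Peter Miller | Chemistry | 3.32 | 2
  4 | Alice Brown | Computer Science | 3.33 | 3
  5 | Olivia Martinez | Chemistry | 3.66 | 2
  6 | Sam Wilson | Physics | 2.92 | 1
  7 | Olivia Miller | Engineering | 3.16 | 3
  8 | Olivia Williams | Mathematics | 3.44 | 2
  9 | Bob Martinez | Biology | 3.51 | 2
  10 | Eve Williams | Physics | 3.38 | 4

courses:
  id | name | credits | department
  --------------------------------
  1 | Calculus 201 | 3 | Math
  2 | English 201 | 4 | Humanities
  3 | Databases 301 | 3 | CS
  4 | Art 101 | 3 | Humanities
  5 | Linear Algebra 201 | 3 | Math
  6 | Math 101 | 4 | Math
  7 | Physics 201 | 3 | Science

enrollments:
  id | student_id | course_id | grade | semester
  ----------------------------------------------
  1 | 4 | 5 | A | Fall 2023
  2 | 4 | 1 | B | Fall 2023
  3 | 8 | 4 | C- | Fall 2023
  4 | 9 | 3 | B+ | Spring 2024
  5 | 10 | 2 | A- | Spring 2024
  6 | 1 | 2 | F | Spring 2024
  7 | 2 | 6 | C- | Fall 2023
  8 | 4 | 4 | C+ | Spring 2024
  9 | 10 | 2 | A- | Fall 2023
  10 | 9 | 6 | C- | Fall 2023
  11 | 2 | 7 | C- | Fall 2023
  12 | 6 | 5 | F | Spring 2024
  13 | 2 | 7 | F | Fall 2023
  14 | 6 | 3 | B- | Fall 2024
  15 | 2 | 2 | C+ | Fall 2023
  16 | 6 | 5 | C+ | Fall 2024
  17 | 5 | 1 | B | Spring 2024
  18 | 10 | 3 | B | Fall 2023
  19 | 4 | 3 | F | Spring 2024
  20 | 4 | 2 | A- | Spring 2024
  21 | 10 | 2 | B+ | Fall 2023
SELECT name, credits FROM courses WHERE credits <= 3

Execution result:
name | credits
Calculus 201 | 3
Databases 301 | 3
Art 101 | 3
Linear Algebra 201 | 3
Physics 201 | 3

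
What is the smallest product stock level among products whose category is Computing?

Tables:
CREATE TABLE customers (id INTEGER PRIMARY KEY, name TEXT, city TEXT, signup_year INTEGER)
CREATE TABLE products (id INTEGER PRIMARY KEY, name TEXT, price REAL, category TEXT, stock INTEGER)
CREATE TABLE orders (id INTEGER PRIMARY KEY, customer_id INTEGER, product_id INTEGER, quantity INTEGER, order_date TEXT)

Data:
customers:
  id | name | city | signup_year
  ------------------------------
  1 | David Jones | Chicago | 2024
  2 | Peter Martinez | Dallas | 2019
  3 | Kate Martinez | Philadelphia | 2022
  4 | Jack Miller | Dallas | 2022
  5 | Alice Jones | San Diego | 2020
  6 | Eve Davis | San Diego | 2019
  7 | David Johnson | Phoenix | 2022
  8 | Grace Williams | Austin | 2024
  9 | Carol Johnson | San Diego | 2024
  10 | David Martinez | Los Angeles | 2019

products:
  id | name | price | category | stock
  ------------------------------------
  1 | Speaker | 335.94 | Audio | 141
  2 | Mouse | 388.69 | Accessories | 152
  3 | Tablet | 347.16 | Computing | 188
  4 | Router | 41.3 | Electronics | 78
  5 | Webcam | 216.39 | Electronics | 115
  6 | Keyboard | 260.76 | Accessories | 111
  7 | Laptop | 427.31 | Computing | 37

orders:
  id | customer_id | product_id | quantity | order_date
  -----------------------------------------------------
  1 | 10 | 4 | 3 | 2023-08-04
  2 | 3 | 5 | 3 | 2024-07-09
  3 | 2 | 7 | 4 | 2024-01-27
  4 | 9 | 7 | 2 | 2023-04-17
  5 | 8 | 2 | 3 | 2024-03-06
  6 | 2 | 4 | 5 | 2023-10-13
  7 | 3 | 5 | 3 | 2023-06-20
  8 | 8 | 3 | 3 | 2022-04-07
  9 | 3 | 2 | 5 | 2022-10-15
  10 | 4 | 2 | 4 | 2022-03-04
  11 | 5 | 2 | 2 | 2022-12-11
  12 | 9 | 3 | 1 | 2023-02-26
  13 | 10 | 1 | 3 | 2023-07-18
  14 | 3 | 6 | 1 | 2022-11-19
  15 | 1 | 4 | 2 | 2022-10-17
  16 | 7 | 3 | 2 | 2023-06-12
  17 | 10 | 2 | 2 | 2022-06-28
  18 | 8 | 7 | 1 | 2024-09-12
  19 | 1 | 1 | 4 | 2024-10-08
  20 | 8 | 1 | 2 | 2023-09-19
SELECT MIN(stock) FROM products WHERE category = 'Computing'

Execution result:
37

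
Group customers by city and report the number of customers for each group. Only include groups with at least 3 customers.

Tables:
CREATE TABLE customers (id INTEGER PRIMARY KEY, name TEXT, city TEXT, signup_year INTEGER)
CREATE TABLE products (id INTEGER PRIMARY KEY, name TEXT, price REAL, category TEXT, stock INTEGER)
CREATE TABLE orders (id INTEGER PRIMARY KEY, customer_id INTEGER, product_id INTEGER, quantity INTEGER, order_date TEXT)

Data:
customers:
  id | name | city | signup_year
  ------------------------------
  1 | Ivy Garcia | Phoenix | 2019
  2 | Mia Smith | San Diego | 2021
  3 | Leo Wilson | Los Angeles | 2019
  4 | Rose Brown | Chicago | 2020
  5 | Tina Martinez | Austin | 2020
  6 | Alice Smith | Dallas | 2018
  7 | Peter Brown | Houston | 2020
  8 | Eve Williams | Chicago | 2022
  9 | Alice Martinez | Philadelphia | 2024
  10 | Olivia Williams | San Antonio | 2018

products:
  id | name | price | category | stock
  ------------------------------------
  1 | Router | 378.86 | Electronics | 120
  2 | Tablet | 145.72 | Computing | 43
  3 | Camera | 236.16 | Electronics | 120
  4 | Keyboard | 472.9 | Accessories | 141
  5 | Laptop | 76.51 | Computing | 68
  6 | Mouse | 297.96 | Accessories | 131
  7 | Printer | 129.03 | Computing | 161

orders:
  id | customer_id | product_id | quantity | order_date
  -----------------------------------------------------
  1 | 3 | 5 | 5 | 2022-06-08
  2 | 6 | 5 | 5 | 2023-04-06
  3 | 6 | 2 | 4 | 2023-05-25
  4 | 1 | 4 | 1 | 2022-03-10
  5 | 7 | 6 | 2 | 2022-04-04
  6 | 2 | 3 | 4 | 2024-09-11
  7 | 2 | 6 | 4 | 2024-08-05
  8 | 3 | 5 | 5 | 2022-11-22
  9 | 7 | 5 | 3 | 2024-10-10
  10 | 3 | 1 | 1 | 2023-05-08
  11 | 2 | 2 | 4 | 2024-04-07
SELECT city, COUNT(*) AS n FROM customers GROUP BY city HAVING COUNT(*) >= 3

Execution result:
(no rows)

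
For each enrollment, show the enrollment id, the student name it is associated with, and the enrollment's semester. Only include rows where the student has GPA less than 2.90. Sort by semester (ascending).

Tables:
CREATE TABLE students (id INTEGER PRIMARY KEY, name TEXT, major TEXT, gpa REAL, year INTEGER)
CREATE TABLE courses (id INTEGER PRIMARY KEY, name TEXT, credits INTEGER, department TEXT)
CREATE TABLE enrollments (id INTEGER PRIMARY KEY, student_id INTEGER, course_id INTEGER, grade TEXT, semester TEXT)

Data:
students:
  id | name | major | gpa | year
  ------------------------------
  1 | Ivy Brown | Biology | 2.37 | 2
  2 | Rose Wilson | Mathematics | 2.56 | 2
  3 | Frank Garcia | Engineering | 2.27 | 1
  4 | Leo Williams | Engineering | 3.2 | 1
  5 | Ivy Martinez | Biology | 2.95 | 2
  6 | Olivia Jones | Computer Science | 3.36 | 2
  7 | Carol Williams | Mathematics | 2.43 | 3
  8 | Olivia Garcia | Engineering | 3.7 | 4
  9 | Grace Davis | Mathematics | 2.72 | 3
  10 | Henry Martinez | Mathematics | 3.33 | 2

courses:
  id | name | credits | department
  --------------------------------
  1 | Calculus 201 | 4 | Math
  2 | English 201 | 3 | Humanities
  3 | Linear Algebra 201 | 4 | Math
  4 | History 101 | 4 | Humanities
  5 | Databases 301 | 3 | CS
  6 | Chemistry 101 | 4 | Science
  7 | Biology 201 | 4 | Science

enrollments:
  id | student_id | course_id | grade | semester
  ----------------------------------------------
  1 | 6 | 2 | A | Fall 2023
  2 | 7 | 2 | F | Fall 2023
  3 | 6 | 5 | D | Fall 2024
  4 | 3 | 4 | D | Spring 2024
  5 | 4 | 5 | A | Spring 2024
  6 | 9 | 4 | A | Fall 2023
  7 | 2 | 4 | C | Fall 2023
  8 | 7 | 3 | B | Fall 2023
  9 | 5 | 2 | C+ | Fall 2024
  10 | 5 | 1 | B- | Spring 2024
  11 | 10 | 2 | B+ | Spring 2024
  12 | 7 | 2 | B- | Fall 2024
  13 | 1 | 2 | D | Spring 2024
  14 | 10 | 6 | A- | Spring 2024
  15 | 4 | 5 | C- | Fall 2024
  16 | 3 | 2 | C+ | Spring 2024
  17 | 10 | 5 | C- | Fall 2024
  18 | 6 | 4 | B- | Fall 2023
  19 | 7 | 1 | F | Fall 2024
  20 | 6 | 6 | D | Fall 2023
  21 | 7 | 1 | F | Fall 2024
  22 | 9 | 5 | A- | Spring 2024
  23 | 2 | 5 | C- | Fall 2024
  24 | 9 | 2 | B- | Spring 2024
SELECT c.id, p.name AS student, c.semester FROM enrollments c JOIN students p ON c.student_id = p.id WHERE p.gpa < 2.9 ORDER BY c.semester ASC

Execution result:
id | student | semester
2 | Carol Williams | Fall 2023
6 | Grace Davis | Fall 2023
7 | Rose Wilson | Fall 2023
8 | Carol Williams | Fall 2023
12 | Carol Williams | Fall 2024
19 | Carol Williams | Fall 2024
21 | Carol Williams | Fall 2024
23 | Rose Wilson | Fall 2024
4 | Frank Garcia | Spring 2024
13 | Ivy Brown | Spring 2024
16 | Frank Garcia | Spring 2024
22 | Grace Davis | Spring 2024
24 | Grace Davis | Spring 2024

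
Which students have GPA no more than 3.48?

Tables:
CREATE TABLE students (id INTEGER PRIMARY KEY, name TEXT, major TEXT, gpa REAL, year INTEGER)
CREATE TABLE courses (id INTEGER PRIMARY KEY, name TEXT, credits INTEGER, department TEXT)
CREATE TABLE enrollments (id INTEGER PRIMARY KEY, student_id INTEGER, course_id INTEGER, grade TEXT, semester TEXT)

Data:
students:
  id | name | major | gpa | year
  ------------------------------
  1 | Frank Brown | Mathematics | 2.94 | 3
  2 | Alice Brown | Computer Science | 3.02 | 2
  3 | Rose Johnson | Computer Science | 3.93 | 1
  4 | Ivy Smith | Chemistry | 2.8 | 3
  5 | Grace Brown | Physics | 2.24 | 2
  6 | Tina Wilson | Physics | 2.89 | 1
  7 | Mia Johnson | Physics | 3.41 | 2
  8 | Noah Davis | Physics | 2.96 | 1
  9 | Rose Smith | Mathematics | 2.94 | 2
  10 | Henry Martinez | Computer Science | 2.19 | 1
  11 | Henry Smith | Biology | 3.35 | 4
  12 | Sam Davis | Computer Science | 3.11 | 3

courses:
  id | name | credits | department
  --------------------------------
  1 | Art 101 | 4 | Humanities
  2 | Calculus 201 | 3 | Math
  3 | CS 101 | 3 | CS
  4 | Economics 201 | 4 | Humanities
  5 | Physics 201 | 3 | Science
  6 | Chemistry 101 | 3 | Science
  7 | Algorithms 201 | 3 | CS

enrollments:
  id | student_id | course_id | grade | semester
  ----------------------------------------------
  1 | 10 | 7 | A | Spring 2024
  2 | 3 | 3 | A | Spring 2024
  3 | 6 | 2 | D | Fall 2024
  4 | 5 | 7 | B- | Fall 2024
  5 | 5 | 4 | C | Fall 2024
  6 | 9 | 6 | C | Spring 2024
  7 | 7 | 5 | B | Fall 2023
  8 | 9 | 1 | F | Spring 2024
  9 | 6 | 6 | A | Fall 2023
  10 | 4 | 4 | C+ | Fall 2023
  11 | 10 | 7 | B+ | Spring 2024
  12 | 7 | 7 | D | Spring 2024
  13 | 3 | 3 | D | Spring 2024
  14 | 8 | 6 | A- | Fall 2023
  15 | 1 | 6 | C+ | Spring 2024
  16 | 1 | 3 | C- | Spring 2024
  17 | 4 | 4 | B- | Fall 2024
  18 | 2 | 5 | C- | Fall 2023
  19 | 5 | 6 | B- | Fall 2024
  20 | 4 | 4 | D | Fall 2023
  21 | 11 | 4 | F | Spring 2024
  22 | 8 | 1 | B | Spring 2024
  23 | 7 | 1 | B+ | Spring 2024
SELECT name, gpa FROM students WHERE gpa <= 3.48

Execution result:
name | gpa
Frank Brown | 2.94
Alice Brown | 3.02
Ivy Smith | 2.80
Grace Brown | 2.24
Tina Wilson | 2.89
Mia Johnson | 3.41
Noah Davis | 2.96
Rose Smith | 2.94
Henry Martinez | 2.19
Henry Smith | 3.35
Sam Davis | 3.11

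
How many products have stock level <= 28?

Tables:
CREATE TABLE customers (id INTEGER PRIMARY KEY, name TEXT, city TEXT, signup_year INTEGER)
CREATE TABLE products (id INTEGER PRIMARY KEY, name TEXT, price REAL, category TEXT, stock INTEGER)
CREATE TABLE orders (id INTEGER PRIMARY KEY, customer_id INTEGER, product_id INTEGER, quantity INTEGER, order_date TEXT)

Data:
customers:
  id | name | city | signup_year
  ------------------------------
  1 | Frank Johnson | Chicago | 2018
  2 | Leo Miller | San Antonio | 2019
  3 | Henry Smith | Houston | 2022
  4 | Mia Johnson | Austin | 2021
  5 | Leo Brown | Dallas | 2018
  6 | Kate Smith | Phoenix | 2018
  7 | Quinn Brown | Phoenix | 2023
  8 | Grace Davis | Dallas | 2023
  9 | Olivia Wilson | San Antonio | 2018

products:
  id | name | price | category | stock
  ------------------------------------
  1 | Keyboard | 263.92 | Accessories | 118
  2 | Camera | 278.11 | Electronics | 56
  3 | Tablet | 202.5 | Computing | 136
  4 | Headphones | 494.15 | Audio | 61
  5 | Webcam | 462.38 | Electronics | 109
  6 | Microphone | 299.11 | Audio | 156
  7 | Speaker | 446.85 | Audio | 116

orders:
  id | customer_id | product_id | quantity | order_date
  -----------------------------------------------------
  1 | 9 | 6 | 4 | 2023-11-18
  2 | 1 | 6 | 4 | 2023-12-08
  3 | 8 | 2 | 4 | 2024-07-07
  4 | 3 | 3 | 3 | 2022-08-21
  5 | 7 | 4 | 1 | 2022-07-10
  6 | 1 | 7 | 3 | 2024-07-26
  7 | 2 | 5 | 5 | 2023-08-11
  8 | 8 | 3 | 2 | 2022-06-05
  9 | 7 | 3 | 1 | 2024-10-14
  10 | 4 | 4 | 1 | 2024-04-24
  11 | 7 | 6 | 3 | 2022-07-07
SELECT COUNT(*) FROM products WHERE stock <= 28

Execution result:
0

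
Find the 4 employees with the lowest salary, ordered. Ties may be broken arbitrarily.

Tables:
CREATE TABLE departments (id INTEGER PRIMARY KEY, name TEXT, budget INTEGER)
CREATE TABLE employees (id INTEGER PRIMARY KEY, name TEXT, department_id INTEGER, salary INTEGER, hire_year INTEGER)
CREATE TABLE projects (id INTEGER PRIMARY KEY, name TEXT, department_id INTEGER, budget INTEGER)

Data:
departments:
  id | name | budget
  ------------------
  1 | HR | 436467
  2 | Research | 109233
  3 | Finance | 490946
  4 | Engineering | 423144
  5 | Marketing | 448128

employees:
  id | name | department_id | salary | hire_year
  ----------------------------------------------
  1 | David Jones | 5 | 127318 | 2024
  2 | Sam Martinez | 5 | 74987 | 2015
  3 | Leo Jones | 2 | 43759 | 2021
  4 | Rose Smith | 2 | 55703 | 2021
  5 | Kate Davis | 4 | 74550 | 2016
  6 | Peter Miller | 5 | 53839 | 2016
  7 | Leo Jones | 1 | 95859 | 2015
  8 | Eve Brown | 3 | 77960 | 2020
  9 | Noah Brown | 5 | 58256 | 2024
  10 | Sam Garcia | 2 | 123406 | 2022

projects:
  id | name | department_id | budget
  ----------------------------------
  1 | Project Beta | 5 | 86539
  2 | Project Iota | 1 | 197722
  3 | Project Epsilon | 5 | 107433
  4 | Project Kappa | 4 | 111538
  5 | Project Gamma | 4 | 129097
SELECT name, salary FROM employees ORDER BY salary ASC LIMIT 4

Execution result:
name | salary
Leo Jones | 43759
Peter Miller | 53839
Rose Smith | 55703
Noah Brown | 58256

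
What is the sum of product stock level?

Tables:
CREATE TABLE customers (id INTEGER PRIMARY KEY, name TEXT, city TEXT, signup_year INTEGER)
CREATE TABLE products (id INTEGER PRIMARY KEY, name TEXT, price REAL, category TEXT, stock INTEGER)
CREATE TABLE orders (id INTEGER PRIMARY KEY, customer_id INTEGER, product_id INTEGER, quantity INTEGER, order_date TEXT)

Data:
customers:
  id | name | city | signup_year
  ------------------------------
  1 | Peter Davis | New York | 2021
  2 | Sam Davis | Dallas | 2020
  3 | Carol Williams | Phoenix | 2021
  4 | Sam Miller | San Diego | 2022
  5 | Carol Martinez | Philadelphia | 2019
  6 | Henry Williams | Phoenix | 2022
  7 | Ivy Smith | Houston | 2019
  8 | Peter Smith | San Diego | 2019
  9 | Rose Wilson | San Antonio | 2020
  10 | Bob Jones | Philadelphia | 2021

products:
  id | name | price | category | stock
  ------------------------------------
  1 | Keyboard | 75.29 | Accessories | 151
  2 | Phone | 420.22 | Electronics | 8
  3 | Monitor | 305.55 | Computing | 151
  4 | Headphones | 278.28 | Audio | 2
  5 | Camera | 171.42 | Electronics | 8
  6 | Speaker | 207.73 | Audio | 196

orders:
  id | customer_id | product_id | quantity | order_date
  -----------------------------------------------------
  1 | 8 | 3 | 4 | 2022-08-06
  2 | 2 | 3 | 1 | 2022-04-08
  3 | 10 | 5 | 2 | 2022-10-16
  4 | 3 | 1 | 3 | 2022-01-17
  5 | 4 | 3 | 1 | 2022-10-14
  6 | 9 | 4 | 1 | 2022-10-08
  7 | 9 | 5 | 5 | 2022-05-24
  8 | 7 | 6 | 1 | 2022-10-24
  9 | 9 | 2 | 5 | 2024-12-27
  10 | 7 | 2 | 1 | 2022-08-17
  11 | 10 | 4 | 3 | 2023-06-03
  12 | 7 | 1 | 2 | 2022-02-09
SELECT SUM(stock) FROM products

Execution result:
516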